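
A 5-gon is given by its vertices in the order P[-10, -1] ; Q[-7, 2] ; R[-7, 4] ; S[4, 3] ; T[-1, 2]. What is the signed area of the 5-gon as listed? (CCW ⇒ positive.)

-23

Apply the surveyor's formula: 2A = Σ (x_i·y_{i+1} − x_{i+1}·y_i), indices taken mod 5.
Σ = (-27) + (-14) + (-37) + (11) + (21) = -46
Signed area = Σ/2 = -23 (negative ⇒ clockwise traversal).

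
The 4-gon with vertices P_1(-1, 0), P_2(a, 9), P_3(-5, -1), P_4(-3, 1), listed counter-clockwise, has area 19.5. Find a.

Write out the shoelace sum; only the two edges meeting at P_2 involve a:
2·Area = [((-1)·9 − a·0) + (a·(-1) − (-5)·9)] + -7
       = -1·a + 29 = 39
⇒ a = -10.

-10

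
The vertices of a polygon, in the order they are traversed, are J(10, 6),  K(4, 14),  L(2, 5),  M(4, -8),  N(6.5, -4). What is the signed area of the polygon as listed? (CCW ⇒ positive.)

Apply the shoelace (surveyor's) formula: 2A = Σ (x_i·y_{i+1} − x_{i+1}·y_i), indices taken mod 5.
Cross-terms: 116, -8, -36, 36, 79  ⇒  Σ = 187
Signed area = Σ/2 = 93.5 (positive ⇒ counter-clockwise traversal).

93.5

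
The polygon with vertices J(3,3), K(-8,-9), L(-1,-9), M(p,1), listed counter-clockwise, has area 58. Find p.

The doubled signed area Σ (x_i y_{i+1} − x_{i+1} y_i) is linear in p.
With p=0 it equals 56; the coefficient of p is 12 (from the two edges through M).
So 12·p + 56 = 2·58 = 116 ⇒ p = 5.

5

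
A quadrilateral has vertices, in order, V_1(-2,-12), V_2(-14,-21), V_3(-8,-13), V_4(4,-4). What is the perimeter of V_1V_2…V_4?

50

|V_1V_2| = √((-12)² + (-9)²) = √225 = 15
|V_2V_3| = √((6)² + (8)²) = √100 = 10
|V_3V_4| = √((12)² + (9)²) = √225 = 15
|V_4V_1| = √((-6)² + (-8)²) = √100 = 10
Perimeter = 15 + 10 + 15 + 10 = 50.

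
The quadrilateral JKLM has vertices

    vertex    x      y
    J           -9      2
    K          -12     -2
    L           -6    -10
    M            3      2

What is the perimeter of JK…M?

42

|JK| = √((-3)² + (-4)²) = √25 = 5
|KL| = √((6)² + (-8)²) = √100 = 10
|LM| = √((9)² + (12)²) = √225 = 15
|MJ| = √((-12)² + (0)²) = √144 = 12
Perimeter = 5 + 10 + 15 + 12 = 42.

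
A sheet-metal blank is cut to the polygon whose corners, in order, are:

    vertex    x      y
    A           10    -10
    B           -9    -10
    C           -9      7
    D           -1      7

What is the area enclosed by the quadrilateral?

Apply Gauss's area formula: 2A = Σ (x_i·y_{i+1} − x_{i+1}·y_i), indices taken mod 4.
Cross-terms: -190, -153, -56, -60  ⇒  Σ = -459
Area = |Σ|/2 = 229.5.

229.5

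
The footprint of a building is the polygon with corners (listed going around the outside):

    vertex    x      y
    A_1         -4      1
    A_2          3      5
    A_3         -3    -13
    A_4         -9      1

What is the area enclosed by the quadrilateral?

86

Apply Gauss's area formula: 2A = Σ (x_i·y_{i+1} − x_{i+1}·y_i), indices taken mod 4.
A_1→A_2: (-4)(5) − (3)(1) = -23
A_2→A_3: (3)(-13) − (-3)(5) = -24
A_3→A_4: (-3)(1) − (-9)(-13) = -120
A_4→A_1: (-9)(1) − (-4)(1) = -5
Σ = -172
Area = |Σ|/2 = 86.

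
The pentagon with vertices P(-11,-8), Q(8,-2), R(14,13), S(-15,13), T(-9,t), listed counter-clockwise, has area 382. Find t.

5

Write out the shoelace sum; only the two edges meeting at T involve t:
2·Area = [((-15)·t − (-9)·13) + ((-9)·(-8) − (-11)·t)] + 595
       = -4·t + 784 = 764
⇒ t = 5.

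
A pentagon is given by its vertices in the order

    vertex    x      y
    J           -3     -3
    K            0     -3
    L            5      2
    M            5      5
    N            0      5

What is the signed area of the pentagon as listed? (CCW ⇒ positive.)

Apply the shoelace (surveyor's) formula: 2A = Σ (x_i·y_{i+1} − x_{i+1}·y_i), indices taken mod 5.
J→K: (-3)(-3) − (0)(-3) = 9
K→L: (0)(2) − (5)(-3) = 15
L→M: (5)(5) − (5)(2) = 15
M→N: (5)(5) − (0)(5) = 25
N→J: (0)(-3) − (-3)(5) = 15
Σ = 79
Signed area = Σ/2 = 39.5 (positive ⇒ counter-clockwise traversal).

39.5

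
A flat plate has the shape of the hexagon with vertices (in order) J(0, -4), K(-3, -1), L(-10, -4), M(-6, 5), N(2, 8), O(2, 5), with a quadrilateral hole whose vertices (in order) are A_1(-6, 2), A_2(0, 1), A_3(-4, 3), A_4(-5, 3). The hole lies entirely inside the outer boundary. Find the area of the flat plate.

Outer boundary:
Apply the shoelace (surveyor's) formula: 2A = Σ (x_i·y_{i+1} − x_{i+1}·y_i), indices taken mod 6.
Cross-terms: -12, 2, -74, -58, -6, -8  ⇒  Σ = -156
Area = |Σ|/2 = 78.
Hole:
Σ = (-6) + (4) + (3) + (8) = 9
Area = |Σ|/2 = 4.5.
Net area = 78 − 4.5 = 73.5.

73.5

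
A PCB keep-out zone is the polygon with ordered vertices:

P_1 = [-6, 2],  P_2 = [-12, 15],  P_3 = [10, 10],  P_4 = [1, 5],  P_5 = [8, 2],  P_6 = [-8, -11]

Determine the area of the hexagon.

244

Apply the shoelace (surveyor's) formula: 2A = Σ (x_i·y_{i+1} − x_{i+1}·y_i), indices taken mod 6.
Σ = (-66) + (-270) + (40) + (-38) + (-72) + (-82) = -488
Area = |Σ|/2 = 244.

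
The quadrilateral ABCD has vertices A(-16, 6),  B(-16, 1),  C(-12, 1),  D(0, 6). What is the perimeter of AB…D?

|AB| = √((0)² + (-5)²) = √25 = 5
|BC| = √((4)² + (0)²) = √16 = 4
|CD| = √((12)² + (5)²) = √169 = 13
|DA| = √((-16)² + (0)²) = √256 = 16
Perimeter = 5 + 4 + 13 + 16 = 38.

38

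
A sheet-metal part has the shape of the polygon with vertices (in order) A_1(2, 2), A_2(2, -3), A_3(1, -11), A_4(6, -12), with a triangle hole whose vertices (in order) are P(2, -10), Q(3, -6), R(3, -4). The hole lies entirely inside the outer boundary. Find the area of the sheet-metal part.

29.5

Outer boundary:
Apply the surveyor's formula: 2A = Σ (x_i·y_{i+1} − x_{i+1}·y_i), indices taken mod 4.
Σ = (-10) + (-19) + (54) + (36) = 61
Area = |Σ|/2 = 30.5.
Hole:
Cross-terms: 18, 6, -22  ⇒  Σ = 2
Area = |Σ|/2 = 1.
Net area = 30.5 − 1 = 29.5.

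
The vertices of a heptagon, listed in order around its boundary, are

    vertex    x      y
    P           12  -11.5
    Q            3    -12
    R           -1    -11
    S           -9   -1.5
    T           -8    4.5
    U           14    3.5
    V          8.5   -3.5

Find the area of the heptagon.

265

Apply the shoelace (surveyor's) formula: 2A = Σ (x_i·y_{i+1} − x_{i+1}·y_i), indices taken mod 7.
P→Q: (12)(-12) − (3)(-11.5) = -109.5
Q→R: (3)(-11) − (-1)(-12) = -45
R→S: (-1)(-1.5) − (-9)(-11) = -97.5
S→T: (-9)(4.5) − (-8)(-1.5) = -52.5
T→U: (-8)(3.5) − (14)(4.5) = -91
U→V: (14)(-3.5) − (8.5)(3.5) = -78.75
V→P: (8.5)(-11.5) − (12)(-3.5) = -55.75
Σ = -530
Area = |Σ|/2 = 265.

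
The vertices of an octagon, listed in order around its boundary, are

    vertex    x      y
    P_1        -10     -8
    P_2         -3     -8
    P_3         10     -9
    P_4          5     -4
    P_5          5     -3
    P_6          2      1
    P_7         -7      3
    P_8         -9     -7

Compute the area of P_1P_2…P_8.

Apply the shoelace (surveyor's) formula: 2A = Σ (x_i·y_{i+1} − x_{i+1}·y_i), indices taken mod 8.
Σ = (56) + (107) + (5) + (5) + (11) + (13) + (76) + (2) = 275
Area = |Σ|/2 = 137.5.

137.5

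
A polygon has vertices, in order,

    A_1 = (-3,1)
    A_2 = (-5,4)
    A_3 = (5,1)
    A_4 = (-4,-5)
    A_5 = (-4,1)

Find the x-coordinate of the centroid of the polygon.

Apply the surveyor's formula. First the cross-terms c_i = x_i·y_{i+1} − x_{i+1}·y_i:
  -7, -25, -21, -24, -1  ⇒  2A = -78, A = -39.
Then Σ (x_i + x_{i+1})·c_i = 234, so x̄ = 234 / (6·(-39)) = -1.

-1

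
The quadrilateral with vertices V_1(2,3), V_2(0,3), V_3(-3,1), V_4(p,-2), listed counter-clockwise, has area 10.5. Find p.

-2

Write out the shoelace sum; only the two edges meeting at V_4 involve p:
2·Area = [((-3)·(-2) − p·1) + (p·3 − 2·(-2))] + 15
       = 2·p + 25 = 21
⇒ p = -2.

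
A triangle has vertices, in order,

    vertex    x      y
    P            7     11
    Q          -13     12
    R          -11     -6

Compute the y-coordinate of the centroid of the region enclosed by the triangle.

Apply the shoelace formula. First the cross-terms c_i = x_i·y_{i+1} − x_{i+1}·y_i:
  227, 210, -79  ⇒  2A = 358, A = 179.
Then Σ (y_i + y_{i+1})·c_i = 6086, so ȳ = 6086 / (6·179) = 17/3.

17/3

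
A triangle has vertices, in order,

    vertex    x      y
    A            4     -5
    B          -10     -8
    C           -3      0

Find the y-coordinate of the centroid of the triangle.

Apply the shoelace formula. First the cross-terms c_i = x_i·y_{i+1} − x_{i+1}·y_i:
  -82, -24, 15  ⇒  2A = -91, A = -45.5.
Then Σ (y_i + y_{i+1})·c_i = 1183, so ȳ = 1183 / (6·(-45.5)) = -13/3.

-13/3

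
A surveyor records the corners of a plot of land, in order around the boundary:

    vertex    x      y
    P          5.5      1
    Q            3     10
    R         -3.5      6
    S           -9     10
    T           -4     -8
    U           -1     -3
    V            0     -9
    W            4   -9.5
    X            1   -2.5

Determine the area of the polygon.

149.625

Σ = (52) + (53) + (19) + (112) + (4) + (9) + (36) + (-0.5) + (14.75) = 299.25
Area = |Σ|/2 = 149.625.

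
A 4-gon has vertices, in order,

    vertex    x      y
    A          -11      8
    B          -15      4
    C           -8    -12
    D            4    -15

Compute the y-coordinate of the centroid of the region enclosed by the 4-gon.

Apply Gauss's area formula. First the cross-terms c_i = x_i·y_{i+1} − x_{i+1}·y_i:
  76, 212, 168, -133  ⇒  2A = 323, A = 161.5.
Then Σ (y_i + y_{i+1})·c_i = -4389, so ȳ = -4389 / (6·161.5) = -77/17.

-77/17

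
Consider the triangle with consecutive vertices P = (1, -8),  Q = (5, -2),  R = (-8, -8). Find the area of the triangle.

Apply the shoelace (surveyor's) formula: 2A = Σ (x_i·y_{i+1} − x_{i+1}·y_i), indices taken mod 3.
Σ = (38) + (-56) + (72) = 54
Area = |Σ|/2 = 27.

27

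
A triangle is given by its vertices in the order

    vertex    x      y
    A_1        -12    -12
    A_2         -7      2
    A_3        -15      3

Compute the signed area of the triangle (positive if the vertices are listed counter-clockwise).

A_1→A_2: (-12)(2) − (-7)(-12) = -108
A_2→A_3: (-7)(3) − (-15)(2) = 9
A_3→A_1: (-15)(-12) − (-12)(3) = 216
Σ = 117
Signed area = Σ/2 = 58.5 (positive ⇒ counter-clockwise traversal).

58.5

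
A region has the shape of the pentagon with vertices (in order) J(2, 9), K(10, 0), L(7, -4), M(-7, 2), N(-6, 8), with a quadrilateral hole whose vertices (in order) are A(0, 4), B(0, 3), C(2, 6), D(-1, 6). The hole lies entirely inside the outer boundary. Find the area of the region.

125

Outer boundary:
Apply Gauss's area formula: 2A = Σ (x_i·y_{i+1} − x_{i+1}·y_i), indices taken mod 5.
Σ = (-90) + (-40) + (-14) + (-44) + (-70) = -258
Area = |Σ|/2 = 129.
Hole:
A→B: (0)(3) − (0)(4) = 0
B→C: (0)(6) − (2)(3) = -6
C→D: (2)(6) − (-1)(6) = 18
D→A: (-1)(4) − (0)(6) = -4
Σ = 8
Area = |Σ|/2 = 4.
Net area = 129 − 4 = 125.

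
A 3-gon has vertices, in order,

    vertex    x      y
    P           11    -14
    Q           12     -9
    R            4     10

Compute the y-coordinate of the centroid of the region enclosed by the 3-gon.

Apply the shoelace formula. First the cross-terms c_i = x_i·y_{i+1} − x_{i+1}·y_i:
  69, 156, -166  ⇒  2A = 59, A = 29.5.
Then Σ (y_i + y_{i+1})·c_i = -767, so ȳ = -767 / (6·29.5) = -13/3.

-13/3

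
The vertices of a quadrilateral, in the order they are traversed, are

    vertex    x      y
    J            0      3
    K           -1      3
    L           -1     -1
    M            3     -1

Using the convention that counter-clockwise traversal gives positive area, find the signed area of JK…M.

10

Apply the surveyor's formula: 2A = Σ (x_i·y_{i+1} − x_{i+1}·y_i), indices taken mod 4.
Σ = (3) + (4) + (4) + (9) = 20
Signed area = Σ/2 = 10 (positive ⇒ counter-clockwise traversal).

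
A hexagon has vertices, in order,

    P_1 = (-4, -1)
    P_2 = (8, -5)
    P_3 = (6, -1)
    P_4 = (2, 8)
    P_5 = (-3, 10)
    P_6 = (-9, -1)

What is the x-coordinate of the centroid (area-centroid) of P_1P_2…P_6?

Apply Gauss's area formula. First the cross-terms c_i = x_i·y_{i+1} − x_{i+1}·y_i:
  28, 22, 50, 44, 93, 5  ⇒  2A = 242, A = 121.
Then Σ (x_i + x_{i+1})·c_i = -405, so x̄ = -405 / (6·121) = -135/242.

-135/242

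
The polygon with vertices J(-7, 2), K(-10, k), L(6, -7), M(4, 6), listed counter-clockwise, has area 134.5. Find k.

The doubled signed area Σ (x_i y_{i+1} − x_{i+1} y_i) is linear in k.
With k=0 it equals 204; the coefficient of k is -13 (from the two edges through K).
So -13·k + 204 = 2·134.5 = 269 ⇒ k = -5.

-5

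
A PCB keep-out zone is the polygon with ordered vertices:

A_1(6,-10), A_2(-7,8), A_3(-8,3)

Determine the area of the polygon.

A_1→A_2: (6)(8) − (-7)(-10) = -22
A_2→A_3: (-7)(3) − (-8)(8) = 43
A_3→A_1: (-8)(-10) − (6)(3) = 62
Σ = 83
Area = |Σ|/2 = 41.5.

41.5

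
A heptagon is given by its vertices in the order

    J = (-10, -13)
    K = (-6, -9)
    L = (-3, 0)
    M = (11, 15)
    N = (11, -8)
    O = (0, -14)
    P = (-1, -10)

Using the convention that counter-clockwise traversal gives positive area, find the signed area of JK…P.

-284

Apply the shoelace (surveyor's) formula: 2A = Σ (x_i·y_{i+1} − x_{i+1}·y_i), indices taken mod 7.
Σ = (12) + (-27) + (-45) + (-253) + (-154) + (-14) + (-87) = -568
Signed area = Σ/2 = -284 (negative ⇒ clockwise traversal).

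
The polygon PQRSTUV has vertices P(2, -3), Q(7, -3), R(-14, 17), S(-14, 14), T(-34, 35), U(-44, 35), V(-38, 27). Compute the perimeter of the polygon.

|PQ| = √((5)² + (0)²) = √25 = 5
|QR| = √((-21)² + (20)²) = √841 = 29
|RS| = √((0)² + (-3)²) = √9 = 3
|ST| = √((-20)² + (21)²) = √841 = 29
|TU| = √((-10)² + (0)²) = √100 = 10
|UV| = √((6)² + (-8)²) = √100 = 10
|VP| = √((40)² + (-30)²) = √2500 = 50
Perimeter = 5 + 29 + 3 + 29 + 10 + 10 + 50 = 136.

136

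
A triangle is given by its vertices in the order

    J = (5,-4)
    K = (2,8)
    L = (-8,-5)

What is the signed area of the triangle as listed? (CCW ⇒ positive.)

79.5

Apply the shoelace formula: 2A = Σ (x_i·y_{i+1} − x_{i+1}·y_i), indices taken mod 3.
Σ = (48) + (54) + (57) = 159
Signed area = Σ/2 = 79.5 (positive ⇒ counter-clockwise traversal).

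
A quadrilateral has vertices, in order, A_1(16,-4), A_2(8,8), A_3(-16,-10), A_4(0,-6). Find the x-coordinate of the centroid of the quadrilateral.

2.88

Apply the shoelace formula. First the cross-terms c_i = x_i·y_{i+1} − x_{i+1}·y_i:
  160, 48, 96, 96  ⇒  2A = 400, A = 200.
Then Σ (x_i + x_{i+1})·c_i = 3456, so x̄ = 3456 / (6·200) = 2.88.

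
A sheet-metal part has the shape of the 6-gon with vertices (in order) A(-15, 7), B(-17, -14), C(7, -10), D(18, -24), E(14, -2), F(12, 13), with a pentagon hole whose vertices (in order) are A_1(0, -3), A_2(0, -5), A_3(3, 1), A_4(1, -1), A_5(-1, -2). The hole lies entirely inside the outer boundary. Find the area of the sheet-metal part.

691.5

Outer boundary:
Σ = (329) + (268) + (12) + (300) + (206) + (279) = 1394
Area = |Σ|/2 = 697.
Hole:
Apply the surveyor's formula: 2A = Σ (x_i·y_{i+1} − x_{i+1}·y_i), indices taken mod 5.
A_1→A_2: (0)(-5) − (0)(-3) = 0
A_2→A_3: (0)(1) − (3)(-5) = 15
A_3→A_4: (3)(-1) − (1)(1) = -4
A_4→A_5: (1)(-2) − (-1)(-1) = -3
A_5→A_1: (-1)(-3) − (0)(-2) = 3
Σ = 11
Area = |Σ|/2 = 5.5.
Net area = 697 − 5.5 = 691.5.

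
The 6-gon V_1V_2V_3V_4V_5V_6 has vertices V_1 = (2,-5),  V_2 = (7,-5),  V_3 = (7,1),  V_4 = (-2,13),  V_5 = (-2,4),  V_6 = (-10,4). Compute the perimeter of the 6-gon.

|V_1V_2| = √((5)² + (0)²) = √25 = 5
|V_2V_3| = √((0)² + (6)²) = √36 = 6
|V_3V_4| = √((-9)² + (12)²) = √225 = 15
|V_4V_5| = √((0)² + (-9)²) = √81 = 9
|V_5V_6| = √((-8)² + (0)²) = √64 = 8
|V_6V_1| = √((12)² + (-9)²) = √225 = 15
Perimeter = 5 + 6 + 15 + 9 + 8 + 15 = 58.

58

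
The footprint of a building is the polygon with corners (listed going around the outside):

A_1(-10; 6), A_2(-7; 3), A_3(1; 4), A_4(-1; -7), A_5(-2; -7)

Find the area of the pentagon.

Apply the surveyor's formula: 2A = Σ (x_i·y_{i+1} − x_{i+1}·y_i), indices taken mod 5.
Σ = (12) + (-31) + (-3) + (-7) + (-82) = -111
Area = |Σ|/2 = 55.5.

55.5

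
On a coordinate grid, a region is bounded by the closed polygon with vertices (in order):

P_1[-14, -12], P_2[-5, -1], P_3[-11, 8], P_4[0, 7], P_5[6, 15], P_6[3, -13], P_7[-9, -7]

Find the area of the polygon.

Σ = (-46) + (-51) + (-77) + (-42) + (-123) + (-138) + (10) = -467
Area = |Σ|/2 = 233.5.

233.5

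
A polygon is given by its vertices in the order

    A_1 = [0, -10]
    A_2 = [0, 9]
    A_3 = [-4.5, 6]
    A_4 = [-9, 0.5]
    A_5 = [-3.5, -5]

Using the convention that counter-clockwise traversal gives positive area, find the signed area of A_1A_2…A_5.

87

Σ = (0) + (40.5) + (51.75) + (46.75) + (35) = 174
Signed area = Σ/2 = 87 (positive ⇒ counter-clockwise traversal).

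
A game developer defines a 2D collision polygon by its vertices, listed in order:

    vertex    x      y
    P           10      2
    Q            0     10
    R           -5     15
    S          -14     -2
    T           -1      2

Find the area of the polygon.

159

Apply the shoelace formula: 2A = Σ (x_i·y_{i+1} − x_{i+1}·y_i), indices taken mod 5.
P→Q: (10)(10) − (0)(2) = 100
Q→R: (0)(15) − (-5)(10) = 50
R→S: (-5)(-2) − (-14)(15) = 220
S→T: (-14)(2) − (-1)(-2) = -30
T→P: (-1)(2) − (10)(2) = -22
Σ = 318
Area = |Σ|/2 = 159.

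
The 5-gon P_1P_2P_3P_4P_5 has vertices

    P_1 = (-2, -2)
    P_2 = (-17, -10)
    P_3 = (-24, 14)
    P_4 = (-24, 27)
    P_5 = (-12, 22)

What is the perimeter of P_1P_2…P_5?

|P_1P_2| = √((-15)² + (-8)²) = √289 = 17
|P_2P_3| = √((-7)² + (24)²) = √625 = 25
|P_3P_4| = √((0)² + (13)²) = √169 = 13
|P_4P_5| = √((12)² + (-5)²) = √169 = 13
|P_5P_1| = √((10)² + (-24)²) = √676 = 26
Perimeter = 17 + 25 + 13 + 13 + 26 = 94.

94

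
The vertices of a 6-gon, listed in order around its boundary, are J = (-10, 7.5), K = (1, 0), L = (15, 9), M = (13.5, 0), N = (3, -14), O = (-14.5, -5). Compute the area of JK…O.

342.875

Apply the surveyor's formula: 2A = Σ (x_i·y_{i+1} − x_{i+1}·y_i), indices taken mod 6.
Cross-terms: -7.5, 9, -121.5, -189, -218, -158.75  ⇒  Σ = -685.75
Area = |Σ|/2 = 342.875.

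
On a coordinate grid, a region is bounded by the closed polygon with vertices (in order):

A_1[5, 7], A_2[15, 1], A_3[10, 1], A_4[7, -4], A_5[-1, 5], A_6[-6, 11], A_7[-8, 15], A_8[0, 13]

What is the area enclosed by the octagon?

131.5

Apply the shoelace formula: 2A = Σ (x_i·y_{i+1} − x_{i+1}·y_i), indices taken mod 8.
Σ = (-100) + (5) + (-47) + (31) + (19) + (-2) + (-104) + (-65) = -263
Area = |Σ|/2 = 131.5.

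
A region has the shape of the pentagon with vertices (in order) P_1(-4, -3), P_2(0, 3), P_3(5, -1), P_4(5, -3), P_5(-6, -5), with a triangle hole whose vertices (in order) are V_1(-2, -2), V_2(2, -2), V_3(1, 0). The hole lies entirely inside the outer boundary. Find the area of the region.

Outer boundary:
Apply Gauss's area formula: 2A = Σ (x_i·y_{i+1} − x_{i+1}·y_i), indices taken mod 5.
Σ = (-12) + (-15) + (-10) + (-43) + (-2) = -82
Area = |Σ|/2 = 41.
Hole:
Apply the shoelace formula: 2A = Σ (x_i·y_{i+1} − x_{i+1}·y_i), indices taken mod 3.
Cross-terms: 8, 2, -2  ⇒  Σ = 8
Area = |Σ|/2 = 4.
Net area = 41 − 4 = 37.

37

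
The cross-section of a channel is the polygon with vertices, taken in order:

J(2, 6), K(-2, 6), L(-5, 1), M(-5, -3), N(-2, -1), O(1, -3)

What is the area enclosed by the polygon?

J→K: (2)(6) − (-2)(6) = 24
K→L: (-2)(1) − (-5)(6) = 28
L→M: (-5)(-3) − (-5)(1) = 20
M→N: (-5)(-1) − (-2)(-3) = -1
N→O: (-2)(-3) − (1)(-1) = 7
O→J: (1)(6) − (2)(-3) = 12
Σ = 90
Area = |Σ|/2 = 45.

45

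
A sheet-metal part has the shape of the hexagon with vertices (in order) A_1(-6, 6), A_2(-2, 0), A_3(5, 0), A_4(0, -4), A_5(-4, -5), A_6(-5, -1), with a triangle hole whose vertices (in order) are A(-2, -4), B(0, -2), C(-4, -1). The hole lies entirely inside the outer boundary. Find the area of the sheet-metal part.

Outer boundary:
Σ = (12) + (0) + (-20) + (-16) + (-21) + (-36) = -81
Area = |Σ|/2 = 40.5.
Hole:
Apply the shoelace (surveyor's) formula: 2A = Σ (x_i·y_{i+1} − x_{i+1}·y_i), indices taken mod 3.
A→B: (-2)(-2) − (0)(-4) = 4
B→C: (0)(-1) − (-4)(-2) = -8
C→A: (-4)(-4) − (-2)(-1) = 14
Σ = 10
Area = |Σ|/2 = 5.
Net area = 40.5 − 5 = 35.5.

35.5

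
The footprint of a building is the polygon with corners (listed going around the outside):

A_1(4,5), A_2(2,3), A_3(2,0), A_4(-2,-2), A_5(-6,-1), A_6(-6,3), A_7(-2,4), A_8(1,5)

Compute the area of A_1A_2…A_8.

A_1→A_2: (4)(3) − (2)(5) = 2
A_2→A_3: (2)(0) − (2)(3) = -6
A_3→A_4: (2)(-2) − (-2)(0) = -4
A_4→A_5: (-2)(-1) − (-6)(-2) = -10
A_5→A_6: (-6)(3) − (-6)(-1) = -24
A_6→A_7: (-6)(4) − (-2)(3) = -18
A_7→A_8: (-2)(5) − (1)(4) = -14
A_8→A_1: (1)(5) − (4)(5) = -15
Σ = -89
Area = |Σ|/2 = 44.5.

44.5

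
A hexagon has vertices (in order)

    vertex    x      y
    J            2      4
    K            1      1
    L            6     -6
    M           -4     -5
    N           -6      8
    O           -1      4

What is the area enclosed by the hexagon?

79

Apply the surveyor's formula: 2A = Σ (x_i·y_{i+1} − x_{i+1}·y_i), indices taken mod 6.
J→K: (2)(1) − (1)(4) = -2
K→L: (1)(-6) − (6)(1) = -12
L→M: (6)(-5) − (-4)(-6) = -54
M→N: (-4)(8) − (-6)(-5) = -62
N→O: (-6)(4) − (-1)(8) = -16
O→J: (-1)(4) − (2)(4) = -12
Σ = -158
Area = |Σ|/2 = 79.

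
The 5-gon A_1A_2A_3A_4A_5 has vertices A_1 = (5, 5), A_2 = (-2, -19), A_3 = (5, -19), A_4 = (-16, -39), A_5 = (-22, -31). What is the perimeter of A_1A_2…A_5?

116

|A_1A_2| = √((-7)² + (-24)²) = √625 = 25
|A_2A_3| = √((7)² + (0)²) = √49 = 7
|A_3A_4| = √((-21)² + (-20)²) = √841 = 29
|A_4A_5| = √((-6)² + (8)²) = √100 = 10
|A_5A_1| = √((27)² + (36)²) = √2025 = 45
Perimeter = 25 + 7 + 29 + 10 + 45 = 116.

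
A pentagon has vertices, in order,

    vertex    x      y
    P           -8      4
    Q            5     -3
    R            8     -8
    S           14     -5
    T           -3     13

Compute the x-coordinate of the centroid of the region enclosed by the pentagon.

Apply Gauss's area formula. First the cross-terms c_i = x_i·y_{i+1} − x_{i+1}·y_i:
  4, -16, 72, 167, 92  ⇒  2A = 319, A = 159.5.
Then Σ (x_i + x_{i+1})·c_i = 2189, so x̄ = 2189 / (6·159.5) = 199/87.

199/87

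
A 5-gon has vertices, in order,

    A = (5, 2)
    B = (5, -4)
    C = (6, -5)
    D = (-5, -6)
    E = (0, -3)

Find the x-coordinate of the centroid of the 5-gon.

Apply Gauss's area formula. First the cross-terms c_i = x_i·y_{i+1} − x_{i+1}·y_i:
  -30, -1, -61, 15, 15  ⇒  2A = -62, A = -31.
Then Σ (x_i + x_{i+1})·c_i = -372, so x̄ = -372 / (6·(-31)) = 2.

2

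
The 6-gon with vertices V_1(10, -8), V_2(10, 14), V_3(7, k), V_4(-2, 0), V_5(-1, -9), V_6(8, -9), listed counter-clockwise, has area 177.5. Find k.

Write out the shoelace sum; only the two edges meeting at V_3 involve k:
2·Area = [(10·k − 7·14) + (7·0 − (-2)·k)] + 345
       = 12·k + 247 = 355
⇒ k = 9.

9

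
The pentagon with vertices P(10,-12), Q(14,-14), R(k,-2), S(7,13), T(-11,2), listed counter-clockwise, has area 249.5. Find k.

The doubled signed area Σ (x_i y_{i+1} − x_{i+1} y_i) is linear in k.
With k=0 it equals 283; the coefficient of k is 27 (from the two edges through R).
So 27·k + 283 = 2·249.5 = 499 ⇒ k = 8.

8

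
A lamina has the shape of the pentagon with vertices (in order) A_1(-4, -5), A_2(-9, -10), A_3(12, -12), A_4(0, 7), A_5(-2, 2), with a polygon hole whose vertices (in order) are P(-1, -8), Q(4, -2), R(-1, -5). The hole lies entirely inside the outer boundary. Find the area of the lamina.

Outer boundary:
Apply Gauss's area formula: 2A = Σ (x_i·y_{i+1} − x_{i+1}·y_i), indices taken mod 5.
Cross-terms: -5, 228, 84, 14, 18  ⇒  Σ = 339
Area = |Σ|/2 = 169.5.
Hole:
Apply the shoelace formula: 2A = Σ (x_i·y_{i+1} − x_{i+1}·y_i), indices taken mod 3.
Cross-terms: 34, -22, 3  ⇒  Σ = 15
Area = |Σ|/2 = 7.5.
Net area = 169.5 − 7.5 = 162.

162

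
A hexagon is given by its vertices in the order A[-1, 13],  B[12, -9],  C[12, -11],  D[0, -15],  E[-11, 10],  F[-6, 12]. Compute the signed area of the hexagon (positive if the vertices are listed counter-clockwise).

-327

Apply the surveyor's formula: 2A = Σ (x_i·y_{i+1} − x_{i+1}·y_i), indices taken mod 6.
A→B: (-1)(-9) − (12)(13) = -147
B→C: (12)(-11) − (12)(-9) = -24
C→D: (12)(-15) − (0)(-11) = -180
D→E: (0)(10) − (-11)(-15) = -165
E→F: (-11)(12) − (-6)(10) = -72
F→A: (-6)(13) − (-1)(12) = -66
Σ = -654
Signed area = Σ/2 = -327 (negative ⇒ clockwise traversal).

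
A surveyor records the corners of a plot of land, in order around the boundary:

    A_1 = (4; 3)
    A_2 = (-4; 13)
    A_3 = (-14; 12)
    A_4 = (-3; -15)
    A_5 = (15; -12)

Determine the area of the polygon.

399

Apply the surveyor's formula: 2A = Σ (x_i·y_{i+1} − x_{i+1}·y_i), indices taken mod 5.
A_1→A_2: (4)(13) − (-4)(3) = 64
A_2→A_3: (-4)(12) − (-14)(13) = 134
A_3→A_4: (-14)(-15) − (-3)(12) = 246
A_4→A_5: (-3)(-12) − (15)(-15) = 261
A_5→A_1: (15)(3) − (4)(-12) = 93
Σ = 798
Area = |Σ|/2 = 399.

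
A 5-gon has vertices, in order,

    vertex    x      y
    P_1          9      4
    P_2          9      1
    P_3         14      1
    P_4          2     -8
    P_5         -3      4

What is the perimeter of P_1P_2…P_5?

48

|P_1P_2| = √((0)² + (-3)²) = √9 = 3
|P_2P_3| = √((5)² + (0)²) = √25 = 5
|P_3P_4| = √((-12)² + (-9)²) = √225 = 15
|P_4P_5| = √((-5)² + (12)²) = √169 = 13
|P_5P_1| = √((12)² + (0)²) = √144 = 12
Perimeter = 3 + 5 + 15 + 13 + 12 = 48.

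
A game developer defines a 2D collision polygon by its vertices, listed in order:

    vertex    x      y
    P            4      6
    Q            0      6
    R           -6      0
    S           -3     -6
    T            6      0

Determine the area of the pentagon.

84

Apply the surveyor's formula: 2A = Σ (x_i·y_{i+1} − x_{i+1}·y_i), indices taken mod 5.
Σ = (24) + (36) + (36) + (36) + (36) = 168
Area = |Σ|/2 = 84.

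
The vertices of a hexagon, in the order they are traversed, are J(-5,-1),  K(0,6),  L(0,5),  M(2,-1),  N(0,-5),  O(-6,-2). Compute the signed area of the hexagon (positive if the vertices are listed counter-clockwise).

Apply Gauss's area formula: 2A = Σ (x_i·y_{i+1} − x_{i+1}·y_i), indices taken mod 6.
Σ = (-30) + (0) + (-10) + (-10) + (-30) + (-4) = -84
Signed area = Σ/2 = -42 (negative ⇒ clockwise traversal).

-42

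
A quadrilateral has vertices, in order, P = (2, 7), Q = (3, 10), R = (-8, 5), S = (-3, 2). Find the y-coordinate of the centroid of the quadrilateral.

Apply the shoelace (surveyor's) formula. First the cross-terms c_i = x_i·y_{i+1} − x_{i+1}·y_i:
  -1, 95, -1, -25  ⇒  2A = 68, A = 34.
Then Σ (y_i + y_{i+1})·c_i = 1176, so ȳ = 1176 / (6·34) = 98/17.

98/17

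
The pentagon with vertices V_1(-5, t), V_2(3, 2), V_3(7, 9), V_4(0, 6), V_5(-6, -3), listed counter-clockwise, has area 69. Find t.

-8

Write out the shoelace sum; only the two edges meeting at V_1 involve t:
2·Area = [((-6)·t − (-5)·(-3)) + ((-5)·2 − 3·t)] + 91
       = -9·t + 66 = 138
⇒ t = -8.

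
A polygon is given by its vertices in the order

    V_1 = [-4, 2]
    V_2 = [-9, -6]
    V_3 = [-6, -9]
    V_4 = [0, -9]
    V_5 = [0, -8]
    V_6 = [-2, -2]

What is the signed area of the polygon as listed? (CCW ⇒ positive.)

Apply the shoelace formula: 2A = Σ (x_i·y_{i+1} − x_{i+1}·y_i), indices taken mod 6.
Σ = (42) + (45) + (54) + (0) + (-16) + (-12) = 113
Signed area = Σ/2 = 56.5 (positive ⇒ counter-clockwise traversal).

56.5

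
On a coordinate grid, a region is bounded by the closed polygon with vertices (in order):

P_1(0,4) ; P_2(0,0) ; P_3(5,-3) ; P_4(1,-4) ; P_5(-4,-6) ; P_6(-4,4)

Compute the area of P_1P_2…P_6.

Apply Gauss's area formula: 2A = Σ (x_i·y_{i+1} − x_{i+1}·y_i), indices taken mod 6.
Σ = (0) + (0) + (-17) + (-22) + (-40) + (-16) = -95
Area = |Σ|/2 = 47.5.

47.5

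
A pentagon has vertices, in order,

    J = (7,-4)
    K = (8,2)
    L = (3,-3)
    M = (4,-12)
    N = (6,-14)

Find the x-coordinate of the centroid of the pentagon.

219/41

Apply the shoelace (surveyor's) formula. First the cross-terms c_i = x_i·y_{i+1} − x_{i+1}·y_i:
  46, -30, -24, 16, 74  ⇒  2A = 82, A = 41.
Then Σ (x_i + x_{i+1})·c_i = 1314, so x̄ = 1314 / (6·41) = 219/41.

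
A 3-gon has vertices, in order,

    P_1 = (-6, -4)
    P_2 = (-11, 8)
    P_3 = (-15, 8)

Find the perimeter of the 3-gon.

|P_1P_2| = √((-5)² + (12)²) = √169 = 13
|P_2P_3| = √((-4)² + (0)²) = √16 = 4
|P_3P_1| = √((9)² + (-12)²) = √225 = 15
Perimeter = 13 + 4 + 15 = 32.

32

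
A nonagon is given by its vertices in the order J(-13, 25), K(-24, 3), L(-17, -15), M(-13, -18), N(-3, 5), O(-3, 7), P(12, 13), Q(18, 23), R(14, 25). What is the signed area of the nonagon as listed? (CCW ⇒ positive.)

840

Cross-terms: 561, 411, 111, -119, -6, -123, 42, 128, 675  ⇒  Σ = 1680
Signed area = Σ/2 = 840 (positive ⇒ counter-clockwise traversal).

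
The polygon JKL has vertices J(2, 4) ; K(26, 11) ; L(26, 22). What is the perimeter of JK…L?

66

|JK| = √((24)² + (7)²) = √625 = 25
|KL| = √((0)² + (11)²) = √121 = 11
|LJ| = √((-24)² + (-18)²) = √900 = 30
Perimeter = 25 + 11 + 30 = 66.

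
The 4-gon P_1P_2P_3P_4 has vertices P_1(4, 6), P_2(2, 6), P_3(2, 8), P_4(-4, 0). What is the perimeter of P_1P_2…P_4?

24

|P_1P_2| = √((-2)² + (0)²) = √4 = 2
|P_2P_3| = √((0)² + (2)²) = √4 = 2
|P_3P_4| = √((-6)² + (-8)²) = √100 = 10
|P_4P_1| = √((8)² + (6)²) = √100 = 10
Perimeter = 2 + 2 + 10 + 10 = 24.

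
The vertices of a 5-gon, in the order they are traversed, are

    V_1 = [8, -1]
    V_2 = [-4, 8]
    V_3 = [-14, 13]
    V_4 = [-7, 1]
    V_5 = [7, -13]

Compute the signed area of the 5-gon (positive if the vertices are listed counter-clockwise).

Apply the shoelace (surveyor's) formula: 2A = Σ (x_i·y_{i+1} − x_{i+1}·y_i), indices taken mod 5.
Σ = (60) + (60) + (77) + (84) + (97) = 378
Signed area = Σ/2 = 189 (positive ⇒ counter-clockwise traversal).

189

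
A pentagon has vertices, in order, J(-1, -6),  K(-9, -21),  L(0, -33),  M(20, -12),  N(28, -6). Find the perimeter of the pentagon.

100

|JK| = √((-8)² + (-15)²) = √289 = 17
|KL| = √((9)² + (-12)²) = √225 = 15
|LM| = √((20)² + (21)²) = √841 = 29
|MN| = √((8)² + (6)²) = √100 = 10
|NJ| = √((-29)² + (0)²) = √841 = 29
Perimeter = 17 + 15 + 29 + 10 + 29 = 100.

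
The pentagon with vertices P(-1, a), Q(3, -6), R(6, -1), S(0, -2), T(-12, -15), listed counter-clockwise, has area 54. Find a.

-8

Write out the shoelace sum; only the two edges meeting at P involve a:
2·Area = [((-12)·a − (-1)·(-15)) + ((-1)·(-6) − 3·a)] + -3
       = -15·a + -12 = 108
⇒ a = -8.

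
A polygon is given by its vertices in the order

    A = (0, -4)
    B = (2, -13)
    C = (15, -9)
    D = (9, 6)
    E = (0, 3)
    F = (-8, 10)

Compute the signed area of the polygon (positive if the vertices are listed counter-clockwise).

A→B: (0)(-13) − (2)(-4) = 8
B→C: (2)(-9) − (15)(-13) = 177
C→D: (15)(6) − (9)(-9) = 171
D→E: (9)(3) − (0)(6) = 27
E→F: (0)(10) − (-8)(3) = 24
F→A: (-8)(-4) − (0)(10) = 32
Σ = 439
Signed area = Σ/2 = 219.5 (positive ⇒ counter-clockwise traversal).

219.5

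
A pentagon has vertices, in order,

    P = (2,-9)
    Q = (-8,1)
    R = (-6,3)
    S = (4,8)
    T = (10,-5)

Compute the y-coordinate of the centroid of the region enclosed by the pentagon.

Apply Gauss's area formula. First the cross-terms c_i = x_i·y_{i+1} − x_{i+1}·y_i:
  -70, -18, -60, -100, -80  ⇒  2A = -328, A = -164.
Then Σ (y_i + y_{i+1})·c_i = 648, so ȳ = 648 / (6·(-164)) = -27/41.

-27/41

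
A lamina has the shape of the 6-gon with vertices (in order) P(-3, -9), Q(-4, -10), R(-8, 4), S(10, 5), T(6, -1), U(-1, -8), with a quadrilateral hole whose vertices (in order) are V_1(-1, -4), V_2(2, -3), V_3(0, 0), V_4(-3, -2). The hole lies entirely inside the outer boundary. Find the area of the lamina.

Outer boundary:
Cross-terms: -6, -96, -80, -40, -49, -15  ⇒  Σ = -286
Area = |Σ|/2 = 143.
Hole:
Apply the shoelace formula: 2A = Σ (x_i·y_{i+1} − x_{i+1}·y_i), indices taken mod 4.
V_1→V_2: (-1)(-3) − (2)(-4) = 11
V_2→V_3: (2)(0) − (0)(-3) = 0
V_3→V_4: (0)(-2) − (-3)(0) = 0
V_4→V_1: (-3)(-4) − (-1)(-2) = 10
Σ = 21
Area = |Σ|/2 = 10.5.
Net area = 143 − 10.5 = 132.5.

132.5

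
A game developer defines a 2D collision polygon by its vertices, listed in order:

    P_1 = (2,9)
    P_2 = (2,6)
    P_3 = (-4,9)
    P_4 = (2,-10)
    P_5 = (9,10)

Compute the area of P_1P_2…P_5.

114.5

Apply the shoelace formula: 2A = Σ (x_i·y_{i+1} − x_{i+1}·y_i), indices taken mod 5.
Cross-terms: -6, 42, 22, 110, 61  ⇒  Σ = 229
Area = |Σ|/2 = 114.5.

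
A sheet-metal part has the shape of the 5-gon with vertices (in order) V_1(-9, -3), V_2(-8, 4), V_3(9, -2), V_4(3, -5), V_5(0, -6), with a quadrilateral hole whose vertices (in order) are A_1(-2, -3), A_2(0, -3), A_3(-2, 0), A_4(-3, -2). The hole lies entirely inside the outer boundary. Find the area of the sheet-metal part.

Outer boundary:
Σ = (-60) + (-20) + (-39) + (-18) + (-54) = -191
Area = |Σ|/2 = 95.5.
Hole:
Apply the surveyor's formula: 2A = Σ (x_i·y_{i+1} − x_{i+1}·y_i), indices taken mod 4.
Σ = (6) + (-6) + (4) + (5) = 9
Area = |Σ|/2 = 4.5.
Net area = 95.5 − 4.5 = 91.

91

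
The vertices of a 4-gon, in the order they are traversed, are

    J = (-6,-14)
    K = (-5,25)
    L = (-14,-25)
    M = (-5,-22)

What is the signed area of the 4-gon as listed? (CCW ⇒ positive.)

Cross-terms: -220, 475, 183, -62  ⇒  Σ = 376
Signed area = Σ/2 = 188 (positive ⇒ counter-clockwise traversal).

188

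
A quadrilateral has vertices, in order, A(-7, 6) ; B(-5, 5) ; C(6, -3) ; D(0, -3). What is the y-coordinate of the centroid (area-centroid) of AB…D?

Apply the surveyor's formula. First the cross-terms c_i = x_i·y_{i+1} − x_{i+1}·y_i:
  -5, -15, -18, -21  ⇒  2A = -59, A = -29.5.
Then Σ (y_i + y_{i+1})·c_i = -40, so ȳ = -40 / (6·(-29.5)) = 40/177.

40/177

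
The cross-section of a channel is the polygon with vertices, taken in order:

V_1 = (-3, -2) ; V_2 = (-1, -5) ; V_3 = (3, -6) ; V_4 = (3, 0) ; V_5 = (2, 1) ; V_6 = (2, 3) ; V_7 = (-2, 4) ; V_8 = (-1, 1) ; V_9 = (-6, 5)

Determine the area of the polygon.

Apply the surveyor's formula: 2A = Σ (x_i·y_{i+1} − x_{i+1}·y_i), indices taken mod 9.
Σ = (13) + (21) + (18) + (3) + (4) + (14) + (2) + (1) + (27) = 103
Area = |Σ|/2 = 51.5.

51.5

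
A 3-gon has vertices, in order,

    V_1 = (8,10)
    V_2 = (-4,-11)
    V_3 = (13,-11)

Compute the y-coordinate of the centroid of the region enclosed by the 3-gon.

Apply the shoelace formula. First the cross-terms c_i = x_i·y_{i+1} − x_{i+1}·y_i:
  -48, 187, 218  ⇒  2A = 357, A = 178.5.
Then Σ (y_i + y_{i+1})·c_i = -4284, so ȳ = -4284 / (6·178.5) = -4.

-4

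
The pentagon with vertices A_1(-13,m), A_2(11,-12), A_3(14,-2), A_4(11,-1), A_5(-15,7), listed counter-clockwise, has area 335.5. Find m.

-8

Write out the shoelace sum; only the two edges meeting at A_1 involve m:
2·Area = [((-15)·m − (-13)·7) + ((-13)·(-12) − 11·m)] + 216
       = -26·m + 463 = 671
⇒ m = -8.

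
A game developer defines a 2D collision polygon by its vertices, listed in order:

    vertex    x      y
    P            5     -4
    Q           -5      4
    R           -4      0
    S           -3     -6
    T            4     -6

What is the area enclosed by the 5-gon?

48

Apply the shoelace formula: 2A = Σ (x_i·y_{i+1} − x_{i+1}·y_i), indices taken mod 5.
Σ = (0) + (16) + (24) + (42) + (14) = 96
Area = |Σ|/2 = 48.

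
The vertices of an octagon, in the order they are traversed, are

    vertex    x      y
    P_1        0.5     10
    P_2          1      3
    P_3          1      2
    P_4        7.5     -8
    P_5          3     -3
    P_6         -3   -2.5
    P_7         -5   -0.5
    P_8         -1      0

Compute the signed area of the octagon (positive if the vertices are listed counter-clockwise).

Apply Gauss's area formula: 2A = Σ (x_i·y_{i+1} − x_{i+1}·y_i), indices taken mod 8.
Σ = (-8.5) + (-1) + (-23) + (1.5) + (-16.5) + (-11) + (-0.5) + (-10) = -69
Signed area = Σ/2 = -34.5 (negative ⇒ clockwise traversal).

-34.5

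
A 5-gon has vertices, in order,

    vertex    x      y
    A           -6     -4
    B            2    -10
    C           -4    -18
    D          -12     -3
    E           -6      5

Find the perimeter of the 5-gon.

|AB| = √((8)² + (-6)²) = √100 = 10
|BC| = √((-6)² + (-8)²) = √100 = 10
|CD| = √((-8)² + (15)²) = √289 = 17
|DE| = √((6)² + (8)²) = √100 = 10
|EA| = √((0)² + (-9)²) = √81 = 9
Perimeter = 10 + 10 + 17 + 10 + 9 = 56.

56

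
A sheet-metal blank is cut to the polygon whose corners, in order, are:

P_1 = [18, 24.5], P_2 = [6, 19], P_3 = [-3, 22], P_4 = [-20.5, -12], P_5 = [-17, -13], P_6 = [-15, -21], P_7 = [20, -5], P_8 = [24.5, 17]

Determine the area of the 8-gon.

1173.625

Apply the shoelace (surveyor's) formula: 2A = Σ (x_i·y_{i+1} − x_{i+1}·y_i), indices taken mod 8.
Σ = (195) + (189) + (487) + (62.5) + (162) + (495) + (462.5) + (294.25) = 2347.25
Area = |Σ|/2 = 1173.625.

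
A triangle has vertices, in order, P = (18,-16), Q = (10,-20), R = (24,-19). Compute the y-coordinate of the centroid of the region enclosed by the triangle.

-55/3

Apply the shoelace formula. First the cross-terms c_i = x_i·y_{i+1} − x_{i+1}·y_i:
  -200, 290, -42  ⇒  2A = 48, A = 24.
Then Σ (y_i + y_{i+1})·c_i = -2640, so ȳ = -2640 / (6·24) = -55/3.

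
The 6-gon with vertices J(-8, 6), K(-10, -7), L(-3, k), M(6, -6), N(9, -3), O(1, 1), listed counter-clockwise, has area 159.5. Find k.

The doubled signed area Σ (x_i y_{i+1} − x_{i+1} y_i) is linear in k.
With k=0 it equals 175; the coefficient of k is -16 (from the two edges through L).
So -16·k + 175 = 2·159.5 = 319 ⇒ k = -9.

-9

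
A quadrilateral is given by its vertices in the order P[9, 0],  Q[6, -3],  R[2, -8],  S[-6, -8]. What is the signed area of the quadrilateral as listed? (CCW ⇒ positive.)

P→Q: (9)(-3) − (6)(0) = -27
Q→R: (6)(-8) − (2)(-3) = -42
R→S: (2)(-8) − (-6)(-8) = -64
S→P: (-6)(0) − (9)(-8) = 72
Σ = -61
Signed area = Σ/2 = -30.5 (negative ⇒ clockwise traversal).

-30.5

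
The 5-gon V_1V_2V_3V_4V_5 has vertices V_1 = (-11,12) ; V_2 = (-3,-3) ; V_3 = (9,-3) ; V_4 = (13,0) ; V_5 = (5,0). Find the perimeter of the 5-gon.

|V_1V_2| = √((8)² + (-15)²) = √289 = 17
|V_2V_3| = √((12)² + (0)²) = √144 = 12
|V_3V_4| = √((4)² + (3)²) = √25 = 5
|V_4V_5| = √((-8)² + (0)²) = √64 = 8
|V_5V_1| = √((-16)² + (12)²) = √400 = 20
Perimeter = 17 + 12 + 5 + 8 + 20 = 62.

62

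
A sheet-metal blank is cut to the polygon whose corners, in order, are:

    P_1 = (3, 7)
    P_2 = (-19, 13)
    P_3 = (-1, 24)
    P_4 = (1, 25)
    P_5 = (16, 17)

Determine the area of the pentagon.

321

P_1→P_2: (3)(13) − (-19)(7) = 172
P_2→P_3: (-19)(24) − (-1)(13) = -443
P_3→P_4: (-1)(25) − (1)(24) = -49
P_4→P_5: (1)(17) − (16)(25) = -383
P_5→P_1: (16)(7) − (3)(17) = 61
Σ = -642
Area = |Σ|/2 = 321.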